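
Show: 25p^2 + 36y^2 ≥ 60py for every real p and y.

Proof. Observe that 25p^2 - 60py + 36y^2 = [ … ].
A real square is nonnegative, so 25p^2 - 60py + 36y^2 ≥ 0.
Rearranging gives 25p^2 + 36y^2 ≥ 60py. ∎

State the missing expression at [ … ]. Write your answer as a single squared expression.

25p^2 - 60py + 36y^2 is a perfect-square trinomial: the outer terms are (5p)^2 and (6y)^2, and the cross term is -2·5p·6y.
So 25p^2 - 60py + 36y^2 = (5p - 6y)^2 ≥ 0.

(5p - 6y)^2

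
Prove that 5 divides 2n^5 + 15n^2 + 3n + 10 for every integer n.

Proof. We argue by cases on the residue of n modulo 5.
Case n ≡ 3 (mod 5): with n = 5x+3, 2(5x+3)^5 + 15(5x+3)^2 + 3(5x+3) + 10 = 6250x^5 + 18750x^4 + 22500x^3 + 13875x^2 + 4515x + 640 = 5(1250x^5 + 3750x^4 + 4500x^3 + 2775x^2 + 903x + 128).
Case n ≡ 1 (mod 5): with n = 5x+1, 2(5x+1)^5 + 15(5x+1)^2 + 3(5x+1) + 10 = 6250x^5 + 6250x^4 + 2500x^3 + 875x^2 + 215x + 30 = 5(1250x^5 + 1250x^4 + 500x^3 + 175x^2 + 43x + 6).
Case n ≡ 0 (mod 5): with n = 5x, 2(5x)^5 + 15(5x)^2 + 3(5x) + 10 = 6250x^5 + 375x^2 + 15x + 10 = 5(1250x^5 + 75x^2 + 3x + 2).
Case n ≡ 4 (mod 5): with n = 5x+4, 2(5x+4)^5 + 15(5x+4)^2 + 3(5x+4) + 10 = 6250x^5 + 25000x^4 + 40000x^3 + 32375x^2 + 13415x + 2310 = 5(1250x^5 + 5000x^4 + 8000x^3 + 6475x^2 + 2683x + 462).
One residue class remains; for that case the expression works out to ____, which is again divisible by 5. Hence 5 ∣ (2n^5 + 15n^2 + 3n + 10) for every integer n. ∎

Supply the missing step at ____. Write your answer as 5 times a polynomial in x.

Only n ≡ 2 (mod 5) is unaccounted for. Put n = 5x+2:
2(5x+2)^5 + 15(5x+2)^2 + 3(5x+2) + 10 expands to 6250x^5 + 12500x^4 + 10000x^3 + 4375x^2 + 1115x + 140,
and factoring out 5 leaves 5(1250x^5 + 2500x^4 + 2000x^3 + 875x^2 + 223x + 28).

5(1250x^5 + 2500x^4 + 2000x^3 + 875x^2 + 223x + 28)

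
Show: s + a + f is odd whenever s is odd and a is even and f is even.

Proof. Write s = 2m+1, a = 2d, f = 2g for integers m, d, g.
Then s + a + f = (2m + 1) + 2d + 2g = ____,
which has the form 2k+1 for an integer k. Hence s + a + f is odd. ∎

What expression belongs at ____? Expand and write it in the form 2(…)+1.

Expanding: (2m + 1) + 2d + 2g = 2d + 2g + 2m + 1.
Every term except the constant is even, so this is 2(d + g + m) + 1,
and d + g + m ∈ ℤ gives the required form.

2(d + g + m) + 1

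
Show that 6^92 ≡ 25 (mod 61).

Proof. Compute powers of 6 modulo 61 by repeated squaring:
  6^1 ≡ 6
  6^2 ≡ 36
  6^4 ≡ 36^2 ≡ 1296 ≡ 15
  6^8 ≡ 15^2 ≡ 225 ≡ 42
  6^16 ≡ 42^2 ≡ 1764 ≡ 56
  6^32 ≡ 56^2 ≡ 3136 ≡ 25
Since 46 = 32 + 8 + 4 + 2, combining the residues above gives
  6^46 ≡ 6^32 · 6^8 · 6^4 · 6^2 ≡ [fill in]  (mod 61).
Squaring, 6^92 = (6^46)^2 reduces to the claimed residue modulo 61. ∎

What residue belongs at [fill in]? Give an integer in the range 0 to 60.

Multiply the listed residues: 25 · 42 · 15 · 36 = 1050 → 15750 → 567000.
Reducing modulo 61: 567000 = 9295·61 + 5, so 6^46 ≡ 5.

5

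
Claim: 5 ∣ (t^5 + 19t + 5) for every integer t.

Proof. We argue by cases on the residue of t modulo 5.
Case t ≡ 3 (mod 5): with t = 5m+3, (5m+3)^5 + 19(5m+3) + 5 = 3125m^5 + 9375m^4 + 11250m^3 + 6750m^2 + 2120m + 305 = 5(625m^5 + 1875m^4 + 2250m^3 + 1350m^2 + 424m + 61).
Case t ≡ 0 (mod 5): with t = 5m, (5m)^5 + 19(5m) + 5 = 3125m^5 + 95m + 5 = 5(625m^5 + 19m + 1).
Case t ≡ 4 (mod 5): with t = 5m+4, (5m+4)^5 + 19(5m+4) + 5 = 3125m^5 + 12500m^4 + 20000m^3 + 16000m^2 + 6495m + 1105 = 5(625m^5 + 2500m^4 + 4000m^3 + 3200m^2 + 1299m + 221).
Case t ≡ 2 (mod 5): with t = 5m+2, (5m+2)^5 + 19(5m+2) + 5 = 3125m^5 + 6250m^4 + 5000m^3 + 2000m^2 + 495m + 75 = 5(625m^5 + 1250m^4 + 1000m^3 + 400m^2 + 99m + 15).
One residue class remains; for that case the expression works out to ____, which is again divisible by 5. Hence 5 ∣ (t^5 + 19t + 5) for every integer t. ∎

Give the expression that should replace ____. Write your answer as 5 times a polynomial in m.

Only t ≡ 1 (mod 5) is unaccounted for. Put t = 5m+1:
(5m+1)^5 + 19(5m+1) + 5 expands to 3125m^5 + 3125m^4 + 1250m^3 + 250m^2 + 120m + 25,
and factoring out 5 leaves 5(625m^5 + 625m^4 + 250m^3 + 50m^2 + 24m + 5).

5(625m^5 + 625m^4 + 250m^3 + 50m^2 + 24m + 5)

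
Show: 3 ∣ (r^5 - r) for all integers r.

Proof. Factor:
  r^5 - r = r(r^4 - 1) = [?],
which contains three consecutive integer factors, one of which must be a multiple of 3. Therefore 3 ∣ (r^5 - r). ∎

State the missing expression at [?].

(r - 1)r(r + 1)(r^2 + 1)

r^4 - 1 = (r^2 - 1)(r^2 + 1), and r^2 - 1 = (r-1)(r+1).
So r(r^4 - 1) = (r - 1)r(r + 1)(r^2 + 1).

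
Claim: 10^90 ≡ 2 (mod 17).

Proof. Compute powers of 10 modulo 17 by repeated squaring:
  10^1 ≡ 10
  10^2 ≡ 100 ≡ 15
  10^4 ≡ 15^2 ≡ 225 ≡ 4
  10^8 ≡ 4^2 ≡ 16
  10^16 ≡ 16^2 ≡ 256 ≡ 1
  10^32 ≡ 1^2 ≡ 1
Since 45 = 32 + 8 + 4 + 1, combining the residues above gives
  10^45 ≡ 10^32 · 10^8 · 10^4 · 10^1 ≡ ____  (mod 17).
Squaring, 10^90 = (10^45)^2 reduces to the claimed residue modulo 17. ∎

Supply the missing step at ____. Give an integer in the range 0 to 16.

11

Multiply the listed residues: 1 · 16 · 4 · 10 = 16 → 64 → 640.
Reducing modulo 17: 640 = 37·17 + 11, so 10^45 ≡ 11.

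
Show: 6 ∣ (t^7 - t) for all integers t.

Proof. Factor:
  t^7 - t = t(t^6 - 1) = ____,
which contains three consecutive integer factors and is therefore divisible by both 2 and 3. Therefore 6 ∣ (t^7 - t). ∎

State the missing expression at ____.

(t - 1)t(t + 1)(t^4 + t^2 + 1)

t^6 - 1 = (t^2 - 1)(t^4 + t^2 + 1), and t^2 - 1 = (t-1)(t+1).
So t(t^6 - 1) = (t - 1)t(t + 1)(t^4 + t^2 + 1).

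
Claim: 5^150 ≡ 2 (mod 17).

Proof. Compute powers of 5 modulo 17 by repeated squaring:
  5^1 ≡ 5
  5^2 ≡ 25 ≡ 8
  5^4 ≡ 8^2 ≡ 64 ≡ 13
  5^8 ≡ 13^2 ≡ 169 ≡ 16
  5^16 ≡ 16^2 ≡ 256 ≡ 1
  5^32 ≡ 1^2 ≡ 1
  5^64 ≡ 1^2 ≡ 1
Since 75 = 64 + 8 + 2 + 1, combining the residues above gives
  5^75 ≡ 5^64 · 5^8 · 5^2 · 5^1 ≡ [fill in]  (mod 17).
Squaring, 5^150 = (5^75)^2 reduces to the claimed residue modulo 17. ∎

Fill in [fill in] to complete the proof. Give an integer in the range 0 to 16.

11

Multiply the listed residues: 1 · 16 · 8 · 5 = 16 → 128 → 640.
Reducing modulo 17: 640 = 37·17 + 11, so 5^75 ≡ 11.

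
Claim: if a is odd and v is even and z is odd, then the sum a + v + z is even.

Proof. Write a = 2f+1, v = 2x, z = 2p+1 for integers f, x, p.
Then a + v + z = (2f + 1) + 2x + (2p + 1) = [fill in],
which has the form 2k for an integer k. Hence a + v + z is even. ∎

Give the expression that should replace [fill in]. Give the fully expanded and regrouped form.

2(f + p + x + 1)

(2f + 1) + 2x + (2p + 1) = 2f + 2p + 2x + 2
= 2(f + p + x + 1).
Since f + p + x + 1 is an integer, the sum is of the form 2k for an integer k.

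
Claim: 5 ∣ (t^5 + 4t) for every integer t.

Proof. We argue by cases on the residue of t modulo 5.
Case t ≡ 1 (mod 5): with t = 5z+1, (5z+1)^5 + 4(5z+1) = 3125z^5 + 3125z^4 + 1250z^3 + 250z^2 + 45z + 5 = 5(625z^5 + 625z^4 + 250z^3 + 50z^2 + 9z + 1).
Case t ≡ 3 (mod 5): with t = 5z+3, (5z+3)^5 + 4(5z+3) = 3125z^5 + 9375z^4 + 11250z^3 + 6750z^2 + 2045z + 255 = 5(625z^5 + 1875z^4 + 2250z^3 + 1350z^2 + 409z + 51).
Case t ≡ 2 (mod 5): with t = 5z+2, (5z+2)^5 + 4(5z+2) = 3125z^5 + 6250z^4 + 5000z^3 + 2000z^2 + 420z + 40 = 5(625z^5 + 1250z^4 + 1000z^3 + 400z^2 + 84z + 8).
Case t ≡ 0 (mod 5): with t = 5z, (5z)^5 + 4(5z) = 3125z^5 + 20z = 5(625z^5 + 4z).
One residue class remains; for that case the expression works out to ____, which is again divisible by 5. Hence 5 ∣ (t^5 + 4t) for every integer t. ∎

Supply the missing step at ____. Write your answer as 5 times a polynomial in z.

5(625z^5 + 2500z^4 + 4000z^3 + 3200z^2 + 1284z + 208)

Only t ≡ 4 (mod 5) is unaccounted for. Put t = 5z+4:
(5z+4)^5 + 4(5z+4) expands to 3125z^5 + 12500z^4 + 20000z^3 + 16000z^2 + 6420z + 1040,
and factoring out 5 leaves 5(625z^5 + 2500z^4 + 4000z^3 + 3200z^2 + 1284z + 208).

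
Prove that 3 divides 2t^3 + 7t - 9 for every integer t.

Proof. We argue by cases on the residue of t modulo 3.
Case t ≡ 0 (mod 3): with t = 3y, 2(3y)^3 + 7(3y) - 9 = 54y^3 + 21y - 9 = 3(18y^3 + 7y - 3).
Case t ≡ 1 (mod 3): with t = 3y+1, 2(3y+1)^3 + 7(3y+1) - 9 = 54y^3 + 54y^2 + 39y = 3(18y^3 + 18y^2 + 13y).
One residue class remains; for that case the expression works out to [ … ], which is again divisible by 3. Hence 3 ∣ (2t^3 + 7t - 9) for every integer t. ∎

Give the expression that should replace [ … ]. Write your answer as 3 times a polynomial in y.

Only t ≡ 2 (mod 3) is unaccounted for. Put t = 3y+2:
2(3y+2)^3 + 7(3y+2) - 9 expands to 54y^3 + 108y^2 + 93y + 21,
and factoring out 3 leaves 3(18y^3 + 36y^2 + 31y + 7).

3(18y^3 + 36y^2 + 31y + 7)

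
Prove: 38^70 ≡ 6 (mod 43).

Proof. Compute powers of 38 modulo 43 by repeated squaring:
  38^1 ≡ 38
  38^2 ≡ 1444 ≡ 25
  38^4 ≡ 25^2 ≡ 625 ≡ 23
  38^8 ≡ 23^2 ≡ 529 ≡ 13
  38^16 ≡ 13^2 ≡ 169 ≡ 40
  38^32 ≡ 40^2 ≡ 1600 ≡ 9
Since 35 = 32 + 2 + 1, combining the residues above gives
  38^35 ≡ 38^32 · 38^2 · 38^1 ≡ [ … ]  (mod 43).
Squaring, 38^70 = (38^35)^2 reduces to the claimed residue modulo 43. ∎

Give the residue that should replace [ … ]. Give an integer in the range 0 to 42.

36

Multiply the listed residues: 9 · 25 · 38 = 225 → 8550.
Reducing modulo 43: 8550 = 198·43 + 36, so 38^35 ≡ 36.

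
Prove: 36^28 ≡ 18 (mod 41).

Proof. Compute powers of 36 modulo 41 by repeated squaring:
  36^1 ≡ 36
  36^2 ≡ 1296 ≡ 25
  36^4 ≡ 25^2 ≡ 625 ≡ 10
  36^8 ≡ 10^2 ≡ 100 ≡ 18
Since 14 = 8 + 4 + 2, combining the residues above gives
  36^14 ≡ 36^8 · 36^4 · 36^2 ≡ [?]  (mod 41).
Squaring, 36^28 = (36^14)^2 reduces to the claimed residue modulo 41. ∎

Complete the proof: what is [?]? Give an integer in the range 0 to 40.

31

Multiply the listed residues: 18 · 10 · 25 = 180 → 4500.
Reducing modulo 41: 4500 = 109·41 + 31, so 36^14 ≡ 31.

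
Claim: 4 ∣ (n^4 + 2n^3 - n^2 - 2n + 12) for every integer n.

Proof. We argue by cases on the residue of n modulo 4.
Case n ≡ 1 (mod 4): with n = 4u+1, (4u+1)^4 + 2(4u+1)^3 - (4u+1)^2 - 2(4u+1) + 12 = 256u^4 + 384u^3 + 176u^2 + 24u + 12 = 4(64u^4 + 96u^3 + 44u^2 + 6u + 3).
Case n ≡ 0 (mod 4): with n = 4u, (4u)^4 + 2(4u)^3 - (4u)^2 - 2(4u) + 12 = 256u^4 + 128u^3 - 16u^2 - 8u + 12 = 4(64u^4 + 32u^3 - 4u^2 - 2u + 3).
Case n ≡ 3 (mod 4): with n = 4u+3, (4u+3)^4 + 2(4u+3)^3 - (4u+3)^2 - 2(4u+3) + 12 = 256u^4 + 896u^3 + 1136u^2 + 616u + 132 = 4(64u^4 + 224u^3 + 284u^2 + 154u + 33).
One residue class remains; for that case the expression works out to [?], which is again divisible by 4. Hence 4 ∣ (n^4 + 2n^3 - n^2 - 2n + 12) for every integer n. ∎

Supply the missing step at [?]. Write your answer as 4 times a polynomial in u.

4(64u^4 + 160u^3 + 140u^2 + 50u + 9)

The residues treated are {1, 0, 3}, so the missing case is n ≡ 2 (mod 4); write n = 4u+2.
Then (4u+2)^4 + 2(4u+2)^3 - (4u+2)^2 - 2(4u+2) + 12 = 256u^4 + 640u^3 + 560u^2 + 200u + 36 = 4(64u^4 + 160u^3 + 140u^2 + 50u + 9).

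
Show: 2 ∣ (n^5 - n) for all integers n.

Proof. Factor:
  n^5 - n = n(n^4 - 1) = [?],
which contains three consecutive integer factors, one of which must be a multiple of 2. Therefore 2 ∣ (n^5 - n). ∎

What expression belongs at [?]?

(n - 1)n(n + 1)(n^2 + 1)

n^4 - 1 = (n^2 - 1)(n^2 + 1), and n^2 - 1 = (n-1)(n+1).
So n(n^4 - 1) = (n - 1)n(n + 1)(n^2 + 1).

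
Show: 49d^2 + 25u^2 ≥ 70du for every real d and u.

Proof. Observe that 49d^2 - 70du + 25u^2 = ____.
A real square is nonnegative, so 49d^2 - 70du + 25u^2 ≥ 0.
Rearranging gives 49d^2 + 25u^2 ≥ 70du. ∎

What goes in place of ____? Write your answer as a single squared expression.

(7d - 5u)^2

The leading and trailing coefficients are 7^2 and 5^2, and 70 = 2·7·5, so the trinomial is (7d - 5u)^2.
Hence 49d^2 - 70du + 25u^2 ≥ 0.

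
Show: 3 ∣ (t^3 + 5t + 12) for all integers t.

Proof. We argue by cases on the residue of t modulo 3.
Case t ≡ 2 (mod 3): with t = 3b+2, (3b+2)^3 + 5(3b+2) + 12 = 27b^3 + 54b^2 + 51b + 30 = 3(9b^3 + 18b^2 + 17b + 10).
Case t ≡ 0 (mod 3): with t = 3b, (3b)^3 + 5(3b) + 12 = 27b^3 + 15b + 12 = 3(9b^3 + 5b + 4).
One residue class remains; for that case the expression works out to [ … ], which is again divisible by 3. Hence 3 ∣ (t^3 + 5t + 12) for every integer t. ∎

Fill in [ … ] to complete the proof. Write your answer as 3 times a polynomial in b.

Only t ≡ 1 (mod 3) is unaccounted for. Put t = 3b+1:
(3b+1)^3 + 5(3b+1) + 12 expands to 27b^3 + 27b^2 + 24b + 18,
and factoring out 3 leaves 3(9b^3 + 9b^2 + 8b + 6).

3(9b^3 + 9b^2 + 8b + 6)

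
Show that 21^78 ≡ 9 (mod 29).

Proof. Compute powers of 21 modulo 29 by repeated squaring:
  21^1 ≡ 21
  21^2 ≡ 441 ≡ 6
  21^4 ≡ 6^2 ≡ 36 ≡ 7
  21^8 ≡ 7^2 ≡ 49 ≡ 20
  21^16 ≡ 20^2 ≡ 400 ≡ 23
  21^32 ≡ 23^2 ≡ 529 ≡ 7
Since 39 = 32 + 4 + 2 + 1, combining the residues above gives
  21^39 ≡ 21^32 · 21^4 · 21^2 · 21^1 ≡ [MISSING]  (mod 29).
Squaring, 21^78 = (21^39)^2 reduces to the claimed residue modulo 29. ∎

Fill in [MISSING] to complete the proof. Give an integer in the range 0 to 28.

21^32 · 21^4 · 21^2 · 21^1 ≡ 7 · 7 · 6 · 21 = 6174.
6174 mod 29 = 26, so 21^39 ≡ 26 (mod 29).

26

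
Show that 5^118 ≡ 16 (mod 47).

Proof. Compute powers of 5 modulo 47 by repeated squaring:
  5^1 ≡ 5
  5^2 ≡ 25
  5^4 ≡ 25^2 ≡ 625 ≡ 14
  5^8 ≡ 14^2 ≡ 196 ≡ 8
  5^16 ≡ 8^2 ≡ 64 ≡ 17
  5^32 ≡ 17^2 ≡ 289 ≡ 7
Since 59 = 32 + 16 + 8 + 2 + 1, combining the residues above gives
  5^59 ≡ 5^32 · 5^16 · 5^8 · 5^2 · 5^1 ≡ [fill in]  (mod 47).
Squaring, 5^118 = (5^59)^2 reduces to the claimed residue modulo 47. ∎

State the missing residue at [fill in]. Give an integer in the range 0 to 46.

5^32 · 5^16 · 5^8 · 5^2 · 5^1 ≡ 7 · 17 · 8 · 25 · 5 = 119000.
119000 mod 47 = 43, so 5^59 ≡ 43 (mod 47).

43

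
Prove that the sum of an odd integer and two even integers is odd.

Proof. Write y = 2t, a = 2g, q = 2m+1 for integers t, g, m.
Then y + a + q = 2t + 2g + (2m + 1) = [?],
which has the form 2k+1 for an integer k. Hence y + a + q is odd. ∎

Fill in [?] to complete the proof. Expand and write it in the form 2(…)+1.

2(g + m + t) + 1

Expanding: 2t + 2g + (2m + 1) = 2g + 2m + 2t + 1.
Every term except the constant is even, so this is 2(g + m + t) + 1,
and g + m + t ∈ ℤ gives the required form.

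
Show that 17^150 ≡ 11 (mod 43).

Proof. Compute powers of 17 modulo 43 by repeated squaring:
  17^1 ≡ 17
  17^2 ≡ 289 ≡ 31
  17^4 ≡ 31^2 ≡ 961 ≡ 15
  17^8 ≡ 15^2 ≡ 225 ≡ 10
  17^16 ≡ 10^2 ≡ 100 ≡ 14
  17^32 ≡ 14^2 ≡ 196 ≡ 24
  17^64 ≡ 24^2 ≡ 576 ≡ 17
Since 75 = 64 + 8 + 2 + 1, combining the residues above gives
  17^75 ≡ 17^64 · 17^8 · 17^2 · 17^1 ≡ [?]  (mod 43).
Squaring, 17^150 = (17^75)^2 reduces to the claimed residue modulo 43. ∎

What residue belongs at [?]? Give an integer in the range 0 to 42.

17^64 · 17^8 · 17^2 · 17^1 ≡ 17 · 10 · 31 · 17 = 89590.
89590 mod 43 = 21, so 17^75 ≡ 21 (mod 43).

21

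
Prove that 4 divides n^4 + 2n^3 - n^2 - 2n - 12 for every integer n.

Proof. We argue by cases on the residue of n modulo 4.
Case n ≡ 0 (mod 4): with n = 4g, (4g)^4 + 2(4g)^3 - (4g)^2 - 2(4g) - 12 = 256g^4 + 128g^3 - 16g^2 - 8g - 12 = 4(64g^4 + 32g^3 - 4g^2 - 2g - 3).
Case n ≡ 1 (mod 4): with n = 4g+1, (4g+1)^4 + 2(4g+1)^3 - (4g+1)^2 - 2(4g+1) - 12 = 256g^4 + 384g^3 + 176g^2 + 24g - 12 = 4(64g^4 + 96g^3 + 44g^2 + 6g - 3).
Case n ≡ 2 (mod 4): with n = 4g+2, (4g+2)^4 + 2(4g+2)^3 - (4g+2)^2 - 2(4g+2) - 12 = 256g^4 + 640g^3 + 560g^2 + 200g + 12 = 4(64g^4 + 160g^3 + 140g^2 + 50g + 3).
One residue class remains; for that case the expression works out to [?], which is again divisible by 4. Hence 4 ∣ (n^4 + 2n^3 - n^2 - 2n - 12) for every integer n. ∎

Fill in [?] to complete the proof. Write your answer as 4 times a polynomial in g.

The residues treated are {0, 1, 2}, so the missing case is n ≡ 3 (mod 4); write n = 4g+3.
Then (4g+3)^4 + 2(4g+3)^3 - (4g+3)^2 - 2(4g+3) - 12 = 256g^4 + 896g^3 + 1136g^2 + 616g + 108 = 4(64g^4 + 224g^3 + 284g^2 + 154g + 27).

4(64g^4 + 224g^3 + 284g^2 + 154g + 27)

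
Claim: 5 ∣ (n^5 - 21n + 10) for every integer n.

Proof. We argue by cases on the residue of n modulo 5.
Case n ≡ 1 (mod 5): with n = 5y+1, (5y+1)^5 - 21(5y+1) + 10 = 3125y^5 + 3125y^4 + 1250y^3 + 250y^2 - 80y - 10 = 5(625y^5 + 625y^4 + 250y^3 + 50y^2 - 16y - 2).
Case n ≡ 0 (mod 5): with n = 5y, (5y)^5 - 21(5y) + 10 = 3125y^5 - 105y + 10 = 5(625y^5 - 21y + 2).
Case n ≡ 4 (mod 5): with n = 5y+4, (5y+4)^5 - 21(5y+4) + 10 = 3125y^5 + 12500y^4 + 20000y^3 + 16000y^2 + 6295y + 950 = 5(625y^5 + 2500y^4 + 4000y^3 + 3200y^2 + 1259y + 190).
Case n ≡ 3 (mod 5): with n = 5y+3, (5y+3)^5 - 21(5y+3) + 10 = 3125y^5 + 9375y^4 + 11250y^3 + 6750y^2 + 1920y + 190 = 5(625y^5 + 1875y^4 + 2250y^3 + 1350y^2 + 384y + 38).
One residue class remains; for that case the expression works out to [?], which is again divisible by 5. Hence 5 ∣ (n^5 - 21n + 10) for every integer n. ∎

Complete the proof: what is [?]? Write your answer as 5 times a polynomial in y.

5(625y^5 + 1250y^4 + 1000y^3 + 400y^2 + 59y)

The residues treated are {1, 0, 4, 3}, so the missing case is n ≡ 2 (mod 5); write n = 5y+2.
Then (5y+2)^5 - 21(5y+2) + 10 = 3125y^5 + 6250y^4 + 5000y^3 + 2000y^2 + 295y = 5(625y^5 + 1250y^4 + 1000y^3 + 400y^2 + 59y).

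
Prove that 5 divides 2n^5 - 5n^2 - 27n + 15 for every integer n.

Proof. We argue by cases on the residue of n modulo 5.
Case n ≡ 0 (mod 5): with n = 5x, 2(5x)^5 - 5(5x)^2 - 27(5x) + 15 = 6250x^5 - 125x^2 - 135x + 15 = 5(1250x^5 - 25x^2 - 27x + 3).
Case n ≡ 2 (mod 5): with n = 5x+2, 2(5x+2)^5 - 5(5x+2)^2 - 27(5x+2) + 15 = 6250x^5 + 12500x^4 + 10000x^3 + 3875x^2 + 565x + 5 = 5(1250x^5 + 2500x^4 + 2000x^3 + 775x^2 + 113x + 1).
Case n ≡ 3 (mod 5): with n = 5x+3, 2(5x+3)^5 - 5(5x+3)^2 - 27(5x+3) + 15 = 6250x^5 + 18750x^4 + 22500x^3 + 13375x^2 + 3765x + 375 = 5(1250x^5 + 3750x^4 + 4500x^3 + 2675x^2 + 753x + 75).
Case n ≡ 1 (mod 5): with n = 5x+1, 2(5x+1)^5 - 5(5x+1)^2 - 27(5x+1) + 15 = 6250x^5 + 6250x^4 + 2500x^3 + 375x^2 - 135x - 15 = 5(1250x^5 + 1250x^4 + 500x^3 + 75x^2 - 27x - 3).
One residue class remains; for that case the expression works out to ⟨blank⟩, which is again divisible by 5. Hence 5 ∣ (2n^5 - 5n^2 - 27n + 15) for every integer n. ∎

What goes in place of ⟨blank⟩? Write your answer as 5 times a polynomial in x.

The residues treated are {0, 2, 3, 1}, so the missing case is n ≡ 4 (mod 5); write n = 5x+4.
Then 2(5x+4)^5 - 5(5x+4)^2 - 27(5x+4) + 15 = 6250x^5 + 25000x^4 + 40000x^3 + 31875x^2 + 12465x + 1875 = 5(1250x^5 + 5000x^4 + 8000x^3 + 6375x^2 + 2493x + 375).

5(1250x^5 + 5000x^4 + 8000x^3 + 6375x^2 + 2493x + 375)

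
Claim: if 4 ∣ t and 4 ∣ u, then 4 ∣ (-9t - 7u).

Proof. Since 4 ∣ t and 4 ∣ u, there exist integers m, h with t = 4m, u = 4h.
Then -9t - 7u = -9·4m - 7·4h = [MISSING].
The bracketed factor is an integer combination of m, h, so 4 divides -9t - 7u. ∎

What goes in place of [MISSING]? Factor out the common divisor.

4(-7h - 9m)

Pull the common 4 out of every term: -9·4m - 7·4h = 4(-7h - 9m).
-7h - 9m is an integer, which exhibits the divisibility.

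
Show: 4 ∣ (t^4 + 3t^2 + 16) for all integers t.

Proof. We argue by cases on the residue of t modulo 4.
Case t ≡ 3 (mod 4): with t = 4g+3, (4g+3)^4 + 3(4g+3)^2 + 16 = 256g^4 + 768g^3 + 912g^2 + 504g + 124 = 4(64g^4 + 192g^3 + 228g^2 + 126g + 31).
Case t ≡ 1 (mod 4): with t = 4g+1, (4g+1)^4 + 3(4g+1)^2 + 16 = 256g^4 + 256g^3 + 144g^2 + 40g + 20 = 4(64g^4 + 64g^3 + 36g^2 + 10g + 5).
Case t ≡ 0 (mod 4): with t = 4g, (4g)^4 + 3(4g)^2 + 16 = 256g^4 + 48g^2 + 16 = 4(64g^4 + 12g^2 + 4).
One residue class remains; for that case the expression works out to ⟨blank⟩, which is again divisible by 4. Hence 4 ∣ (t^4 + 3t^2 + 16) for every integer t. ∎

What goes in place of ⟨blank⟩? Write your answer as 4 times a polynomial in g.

Only t ≡ 2 (mod 4) is unaccounted for. Put t = 4g+2:
(4g+2)^4 + 3(4g+2)^2 + 16 expands to 256g^4 + 512g^3 + 432g^2 + 176g + 44,
and factoring out 4 leaves 4(64g^4 + 128g^3 + 108g^2 + 44g + 11).

4(64g^4 + 128g^3 + 108g^2 + 44g + 11)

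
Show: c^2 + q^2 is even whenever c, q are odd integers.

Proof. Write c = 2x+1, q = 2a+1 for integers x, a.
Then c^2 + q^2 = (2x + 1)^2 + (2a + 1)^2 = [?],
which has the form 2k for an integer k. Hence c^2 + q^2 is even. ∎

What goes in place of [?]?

(2x + 1)^2 + (2a + 1)^2 = 4a^2 + 4a + 4x^2 + 4x + 2
= 2(2a^2 + 2a + 2x^2 + 2x + 1).
Since 2a^2 + 2a + 2x^2 + 2x + 1 is an integer, the sum of squares is of the form 2k for an integer k.

2(2a^2 + 2a + 2x^2 + 2x + 1)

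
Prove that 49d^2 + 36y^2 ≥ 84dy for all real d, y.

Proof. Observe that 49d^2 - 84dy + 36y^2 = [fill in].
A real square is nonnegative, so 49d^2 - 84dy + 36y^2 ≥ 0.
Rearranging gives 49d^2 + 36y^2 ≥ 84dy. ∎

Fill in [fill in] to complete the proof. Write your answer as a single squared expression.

The leading and trailing coefficients are 7^2 and 6^2, and 84 = 2·7·6, so the trinomial is (7d - 6y)^2.
Hence 49d^2 - 84dy + 36y^2 ≥ 0.

(7d - 6y)^2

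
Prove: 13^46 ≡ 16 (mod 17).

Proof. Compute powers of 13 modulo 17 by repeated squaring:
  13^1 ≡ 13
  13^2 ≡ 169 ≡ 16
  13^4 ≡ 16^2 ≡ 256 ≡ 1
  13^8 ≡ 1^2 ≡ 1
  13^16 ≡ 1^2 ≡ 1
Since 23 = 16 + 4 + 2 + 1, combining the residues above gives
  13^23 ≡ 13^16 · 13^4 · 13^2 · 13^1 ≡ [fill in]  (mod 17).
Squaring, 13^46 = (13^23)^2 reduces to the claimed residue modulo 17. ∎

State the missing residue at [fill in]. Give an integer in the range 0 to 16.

4

13^16 · 13^4 · 13^2 · 13^1 ≡ 1 · 1 · 16 · 13 = 208.
208 mod 17 = 4, so 13^23 ≡ 4 (mod 17).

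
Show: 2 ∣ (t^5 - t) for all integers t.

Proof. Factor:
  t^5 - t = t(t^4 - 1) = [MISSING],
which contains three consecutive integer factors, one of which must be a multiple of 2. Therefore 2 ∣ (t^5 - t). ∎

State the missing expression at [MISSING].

t^4 - 1 = (t^2 - 1)(t^2 + 1), and t^2 - 1 = (t-1)(t+1).
So t(t^4 - 1) = (t - 1)t(t + 1)(t^2 + 1).

(t - 1)t(t + 1)(t^2 + 1)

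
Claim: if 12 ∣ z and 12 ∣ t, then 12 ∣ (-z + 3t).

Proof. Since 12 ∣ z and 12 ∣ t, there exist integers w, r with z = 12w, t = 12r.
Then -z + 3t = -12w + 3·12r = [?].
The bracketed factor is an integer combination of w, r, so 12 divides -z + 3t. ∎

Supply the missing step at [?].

12(3r - w)

Each term has a factor of 12: -12w + 3·12r = 12·(3r - w).
Since 3r - w is an integer, 12 ∣ (-z + 3t).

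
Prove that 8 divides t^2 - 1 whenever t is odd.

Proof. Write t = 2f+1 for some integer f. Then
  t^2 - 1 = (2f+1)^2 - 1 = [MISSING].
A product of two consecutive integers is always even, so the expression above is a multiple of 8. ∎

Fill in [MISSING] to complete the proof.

(2f+1)^2 - 1 = 4f^2 + 4f + 1 - 1 = 4f^2 + 4f = 4f(f+1).
Since f and f+1 are consecutive, f(f+1) is even, and 4·(even) is a multiple of 8.

4f(f + 1)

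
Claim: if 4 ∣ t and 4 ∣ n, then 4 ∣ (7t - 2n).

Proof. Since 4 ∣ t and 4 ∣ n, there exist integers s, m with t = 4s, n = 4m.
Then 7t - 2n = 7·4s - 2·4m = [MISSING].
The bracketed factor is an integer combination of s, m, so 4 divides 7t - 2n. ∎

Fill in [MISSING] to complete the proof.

Each term has a factor of 4: 7·4s - 2·4m = 4·(-2m + 7s).
Since -2m + 7s is an integer, 4 ∣ (7t - 2n).

4(-2m + 7s)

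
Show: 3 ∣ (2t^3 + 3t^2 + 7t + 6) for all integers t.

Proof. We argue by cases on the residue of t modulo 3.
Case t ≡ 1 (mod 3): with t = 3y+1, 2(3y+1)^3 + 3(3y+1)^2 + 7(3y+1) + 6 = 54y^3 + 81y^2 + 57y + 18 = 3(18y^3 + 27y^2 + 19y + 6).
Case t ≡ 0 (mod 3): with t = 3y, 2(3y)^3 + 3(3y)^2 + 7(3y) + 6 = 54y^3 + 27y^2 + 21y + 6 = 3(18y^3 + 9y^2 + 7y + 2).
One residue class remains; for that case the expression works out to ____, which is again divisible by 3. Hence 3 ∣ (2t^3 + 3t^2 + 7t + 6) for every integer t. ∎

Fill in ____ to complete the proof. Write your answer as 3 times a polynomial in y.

The residues treated are {1, 0}, so the missing case is t ≡ 2 (mod 3); write t = 3y+2.
Then 2(3y+2)^3 + 3(3y+2)^2 + 7(3y+2) + 6 = 54y^3 + 135y^2 + 129y + 48 = 3(18y^3 + 45y^2 + 43y + 16).

3(18y^3 + 45y^2 + 43y + 16)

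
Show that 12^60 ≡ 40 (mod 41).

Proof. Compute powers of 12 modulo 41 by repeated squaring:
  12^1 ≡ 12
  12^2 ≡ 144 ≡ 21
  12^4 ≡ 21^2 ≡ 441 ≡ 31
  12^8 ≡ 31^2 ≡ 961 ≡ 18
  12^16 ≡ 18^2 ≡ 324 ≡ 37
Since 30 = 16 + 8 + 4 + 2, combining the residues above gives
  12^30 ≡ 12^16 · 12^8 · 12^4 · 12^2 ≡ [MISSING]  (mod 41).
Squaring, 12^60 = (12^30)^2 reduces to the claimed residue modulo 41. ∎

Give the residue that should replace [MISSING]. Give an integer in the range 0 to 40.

32

Multiply the listed residues: 37 · 18 · 31 · 21 = 666 → 20646 → 433566.
Reducing modulo 41: 433566 = 10574·41 + 32, so 12^30 ≡ 32.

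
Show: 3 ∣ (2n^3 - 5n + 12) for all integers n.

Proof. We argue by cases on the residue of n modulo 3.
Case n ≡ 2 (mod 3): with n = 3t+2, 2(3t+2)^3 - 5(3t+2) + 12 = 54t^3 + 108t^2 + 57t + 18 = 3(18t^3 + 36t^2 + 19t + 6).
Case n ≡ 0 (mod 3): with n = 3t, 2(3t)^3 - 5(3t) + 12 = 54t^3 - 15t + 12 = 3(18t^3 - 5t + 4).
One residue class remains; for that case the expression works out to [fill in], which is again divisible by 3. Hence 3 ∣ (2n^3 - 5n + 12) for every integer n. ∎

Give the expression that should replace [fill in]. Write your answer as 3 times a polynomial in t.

The residues treated are {2, 0}, so the missing case is n ≡ 1 (mod 3); write n = 3t+1.
Then 2(3t+1)^3 - 5(3t+1) + 12 = 54t^3 + 54t^2 + 3t + 9 = 3(18t^3 + 18t^2 + t + 3).

3(18t^3 + 18t^2 + t + 3)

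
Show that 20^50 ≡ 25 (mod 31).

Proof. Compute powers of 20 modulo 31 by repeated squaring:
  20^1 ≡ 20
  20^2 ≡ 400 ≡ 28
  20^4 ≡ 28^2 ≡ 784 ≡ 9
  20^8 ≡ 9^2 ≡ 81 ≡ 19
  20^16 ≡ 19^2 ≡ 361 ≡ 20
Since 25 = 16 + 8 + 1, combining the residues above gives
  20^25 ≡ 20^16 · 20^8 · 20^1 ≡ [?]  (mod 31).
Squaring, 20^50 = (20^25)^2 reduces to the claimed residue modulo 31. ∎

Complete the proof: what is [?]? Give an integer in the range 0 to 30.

Multiply the listed residues: 20 · 19 · 20 = 380 → 7600.
Reducing modulo 31: 7600 = 245·31 + 5, so 20^25 ≡ 5.

5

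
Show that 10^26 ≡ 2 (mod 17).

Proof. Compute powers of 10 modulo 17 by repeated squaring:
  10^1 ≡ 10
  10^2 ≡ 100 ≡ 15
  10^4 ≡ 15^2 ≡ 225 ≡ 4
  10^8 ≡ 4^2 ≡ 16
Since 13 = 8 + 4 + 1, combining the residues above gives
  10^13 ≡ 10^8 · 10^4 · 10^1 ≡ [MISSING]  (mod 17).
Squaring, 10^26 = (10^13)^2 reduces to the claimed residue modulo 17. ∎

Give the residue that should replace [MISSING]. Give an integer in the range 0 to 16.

11

Multiply the listed residues: 16 · 4 · 10 = 64 → 640.
Reducing modulo 17: 640 = 37·17 + 11, so 10^13 ≡ 11.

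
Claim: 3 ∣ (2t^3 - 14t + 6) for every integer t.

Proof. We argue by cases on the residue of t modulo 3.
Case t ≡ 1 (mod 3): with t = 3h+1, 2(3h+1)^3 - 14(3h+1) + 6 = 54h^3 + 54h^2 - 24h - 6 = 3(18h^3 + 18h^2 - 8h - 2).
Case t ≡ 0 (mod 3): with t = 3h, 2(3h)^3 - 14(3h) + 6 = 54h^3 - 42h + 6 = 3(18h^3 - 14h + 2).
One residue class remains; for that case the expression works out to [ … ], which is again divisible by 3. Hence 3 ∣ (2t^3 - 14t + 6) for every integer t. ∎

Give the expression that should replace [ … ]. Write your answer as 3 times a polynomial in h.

The residues treated are {1, 0}, so the missing case is t ≡ 2 (mod 3); write t = 3h+2.
Then 2(3h+2)^3 - 14(3h+2) + 6 = 54h^3 + 108h^2 + 30h - 6 = 3(18h^3 + 36h^2 + 10h - 2).

3(18h^3 + 36h^2 + 10h - 2)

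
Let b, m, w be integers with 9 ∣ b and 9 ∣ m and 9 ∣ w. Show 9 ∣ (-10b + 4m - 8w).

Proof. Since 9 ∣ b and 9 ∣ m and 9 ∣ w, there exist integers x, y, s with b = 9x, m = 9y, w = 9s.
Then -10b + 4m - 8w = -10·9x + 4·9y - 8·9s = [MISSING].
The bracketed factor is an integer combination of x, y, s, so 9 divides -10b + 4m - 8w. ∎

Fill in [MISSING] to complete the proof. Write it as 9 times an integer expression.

9(-8s - 10x + 4y)

Each term has a factor of 9: -10·9x + 4·9y - 8·9s = 9·(-8s - 10x + 4y).
Since -8s - 10x + 4y is an integer, 9 ∣ (-10b + 4m - 8w).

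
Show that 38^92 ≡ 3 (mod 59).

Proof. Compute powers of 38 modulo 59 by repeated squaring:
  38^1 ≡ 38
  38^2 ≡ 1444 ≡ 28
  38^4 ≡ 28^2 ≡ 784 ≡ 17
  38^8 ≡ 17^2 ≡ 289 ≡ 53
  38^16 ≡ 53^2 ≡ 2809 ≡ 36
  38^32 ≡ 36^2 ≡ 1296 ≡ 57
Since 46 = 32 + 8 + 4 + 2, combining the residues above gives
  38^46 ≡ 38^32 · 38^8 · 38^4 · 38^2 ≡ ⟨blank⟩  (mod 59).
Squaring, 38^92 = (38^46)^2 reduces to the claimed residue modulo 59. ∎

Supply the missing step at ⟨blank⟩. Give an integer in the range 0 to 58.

48

38^32 · 38^8 · 38^4 · 38^2 ≡ 57 · 53 · 17 · 28 = 1437996.
1437996 mod 59 = 48, so 38^46 ≡ 48 (mod 59).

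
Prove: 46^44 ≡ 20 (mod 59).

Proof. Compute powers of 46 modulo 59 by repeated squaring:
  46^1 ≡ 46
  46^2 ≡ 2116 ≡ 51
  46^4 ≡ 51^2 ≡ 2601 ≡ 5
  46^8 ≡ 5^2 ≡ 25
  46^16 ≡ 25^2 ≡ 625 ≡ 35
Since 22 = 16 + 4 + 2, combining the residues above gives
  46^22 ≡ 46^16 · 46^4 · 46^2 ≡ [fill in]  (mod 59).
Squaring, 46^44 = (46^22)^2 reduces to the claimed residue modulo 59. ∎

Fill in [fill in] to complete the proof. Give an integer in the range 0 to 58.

Multiply the listed residues: 35 · 5 · 51 = 175 → 8925.
Reducing modulo 59: 8925 = 151·59 + 16, so 46^22 ≡ 16.

16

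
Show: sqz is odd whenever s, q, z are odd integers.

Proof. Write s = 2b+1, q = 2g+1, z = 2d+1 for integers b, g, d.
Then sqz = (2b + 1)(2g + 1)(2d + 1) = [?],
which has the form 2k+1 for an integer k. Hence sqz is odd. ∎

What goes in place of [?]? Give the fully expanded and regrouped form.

(2b + 1)(2g + 1)(2d + 1) = 8bdg + 4bd + 4bg + 2b + 4dg + 2d + 2g + 1
= 2(4bdg + 2bd + 2bg + b + 2dg + d + g) + 1.
Since 4bdg + 2bd + 2bg + b + 2dg + d + g is an integer, the product is of the form 2k+1 for an integer k.

2(4bdg + 2bd + 2bg + b + 2dg + d + g) + 1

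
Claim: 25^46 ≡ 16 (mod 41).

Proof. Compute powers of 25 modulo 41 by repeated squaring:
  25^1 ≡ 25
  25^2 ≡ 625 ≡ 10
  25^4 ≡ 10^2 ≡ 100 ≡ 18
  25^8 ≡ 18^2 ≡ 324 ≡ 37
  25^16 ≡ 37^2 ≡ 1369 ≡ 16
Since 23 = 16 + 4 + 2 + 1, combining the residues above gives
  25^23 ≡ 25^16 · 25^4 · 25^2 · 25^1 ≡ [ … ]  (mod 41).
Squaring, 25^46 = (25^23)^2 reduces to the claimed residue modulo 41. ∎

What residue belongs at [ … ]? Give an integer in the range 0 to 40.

4

Multiply the listed residues: 16 · 18 · 10 · 25 = 288 → 2880 → 72000.
Reducing modulo 41: 72000 = 1756·41 + 4, so 25^23 ≡ 4.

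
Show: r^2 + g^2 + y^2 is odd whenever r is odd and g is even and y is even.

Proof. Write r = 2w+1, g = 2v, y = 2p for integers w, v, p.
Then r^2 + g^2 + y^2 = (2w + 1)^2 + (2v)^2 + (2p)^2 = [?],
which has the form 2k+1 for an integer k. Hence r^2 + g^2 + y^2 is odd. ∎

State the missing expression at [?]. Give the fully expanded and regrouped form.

2(2p^2 + 2v^2 + 2w^2 + 2w) + 1

(2w + 1)^2 + (2v)^2 + (2p)^2 = 4p^2 + 4v^2 + 4w^2 + 4w + 1
= 2(2p^2 + 2v^2 + 2w^2 + 2w) + 1.
Since 2p^2 + 2v^2 + 2w^2 + 2w is an integer, the sum of squares is of the form 2k+1 for an integer k.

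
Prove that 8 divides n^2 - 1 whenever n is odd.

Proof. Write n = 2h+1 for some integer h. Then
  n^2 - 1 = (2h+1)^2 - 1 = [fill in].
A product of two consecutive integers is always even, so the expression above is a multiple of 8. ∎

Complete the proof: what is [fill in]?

4h(h + 1)

(2h+1)^2 - 1 = 4h^2 + 4h + 1 - 1 = 4h^2 + 4h = 4h(h+1).
Since h and h+1 are consecutive, h(h+1) is even, and 4·(even) is a multiple of 8.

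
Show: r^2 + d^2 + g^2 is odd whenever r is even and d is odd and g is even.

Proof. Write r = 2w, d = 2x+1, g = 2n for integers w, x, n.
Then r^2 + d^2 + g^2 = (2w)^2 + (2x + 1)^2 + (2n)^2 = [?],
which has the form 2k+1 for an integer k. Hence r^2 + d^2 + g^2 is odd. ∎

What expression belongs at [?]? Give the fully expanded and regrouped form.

2(2n^2 + 2w^2 + 2x^2 + 2x) + 1

Expanding: (2w)^2 + (2x + 1)^2 + (2n)^2 = 4n^2 + 4w^2 + 4x^2 + 4x + 1.
Every term except the constant is even, so this is 2(2n^2 + 2w^2 + 2x^2 + 2x) + 1,
and 2n^2 + 2w^2 + 2x^2 + 2x ∈ ℤ gives the required form.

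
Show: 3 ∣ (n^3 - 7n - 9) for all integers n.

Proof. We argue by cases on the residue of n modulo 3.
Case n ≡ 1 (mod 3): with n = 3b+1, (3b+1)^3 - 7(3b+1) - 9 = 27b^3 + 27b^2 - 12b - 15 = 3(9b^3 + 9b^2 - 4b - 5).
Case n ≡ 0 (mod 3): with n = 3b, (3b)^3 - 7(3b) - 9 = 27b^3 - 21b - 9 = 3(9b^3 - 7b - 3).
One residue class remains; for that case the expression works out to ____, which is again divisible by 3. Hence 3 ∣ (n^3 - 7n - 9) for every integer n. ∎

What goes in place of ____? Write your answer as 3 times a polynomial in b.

The residues treated are {1, 0}, so the missing case is n ≡ 2 (mod 3); write n = 3b+2.
Then (3b+2)^3 - 7(3b+2) - 9 = 27b^3 + 54b^2 + 15b - 15 = 3(9b^3 + 18b^2 + 5b - 5).

3(9b^3 + 18b^2 + 5b - 5)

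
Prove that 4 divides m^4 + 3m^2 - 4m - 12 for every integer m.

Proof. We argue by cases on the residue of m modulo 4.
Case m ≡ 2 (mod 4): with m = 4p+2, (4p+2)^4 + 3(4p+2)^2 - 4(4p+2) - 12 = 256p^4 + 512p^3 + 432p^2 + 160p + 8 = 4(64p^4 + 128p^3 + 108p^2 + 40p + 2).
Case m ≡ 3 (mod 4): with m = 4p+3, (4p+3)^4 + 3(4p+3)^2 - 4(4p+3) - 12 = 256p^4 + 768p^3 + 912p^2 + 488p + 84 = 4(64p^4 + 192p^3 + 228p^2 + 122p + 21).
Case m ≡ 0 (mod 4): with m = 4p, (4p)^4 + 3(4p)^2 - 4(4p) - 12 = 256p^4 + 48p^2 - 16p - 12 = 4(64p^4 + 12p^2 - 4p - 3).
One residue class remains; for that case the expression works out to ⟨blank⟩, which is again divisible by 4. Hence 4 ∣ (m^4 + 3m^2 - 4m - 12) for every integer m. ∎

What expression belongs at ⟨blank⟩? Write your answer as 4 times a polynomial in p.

4(64p^4 + 64p^3 + 36p^2 + 6p - 3)

Only m ≡ 1 (mod 4) is unaccounted for. Put m = 4p+1:
(4p+1)^4 + 3(4p+1)^2 - 4(4p+1) - 12 expands to 256p^4 + 256p^3 + 144p^2 + 24p - 12,
and factoring out 4 leaves 4(64p^4 + 64p^3 + 36p^2 + 6p - 3).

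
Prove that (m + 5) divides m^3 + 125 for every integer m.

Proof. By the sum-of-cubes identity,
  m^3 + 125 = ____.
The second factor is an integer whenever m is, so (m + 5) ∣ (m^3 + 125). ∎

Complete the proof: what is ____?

(m + 5)(m^2 - 5m + 25)

a^3 + b^3 = (a + b)(a^2 - ab + b^2). With a = m, b = 5:
m^3 + 125 = (m + 5)(m^2 - 5m + 25).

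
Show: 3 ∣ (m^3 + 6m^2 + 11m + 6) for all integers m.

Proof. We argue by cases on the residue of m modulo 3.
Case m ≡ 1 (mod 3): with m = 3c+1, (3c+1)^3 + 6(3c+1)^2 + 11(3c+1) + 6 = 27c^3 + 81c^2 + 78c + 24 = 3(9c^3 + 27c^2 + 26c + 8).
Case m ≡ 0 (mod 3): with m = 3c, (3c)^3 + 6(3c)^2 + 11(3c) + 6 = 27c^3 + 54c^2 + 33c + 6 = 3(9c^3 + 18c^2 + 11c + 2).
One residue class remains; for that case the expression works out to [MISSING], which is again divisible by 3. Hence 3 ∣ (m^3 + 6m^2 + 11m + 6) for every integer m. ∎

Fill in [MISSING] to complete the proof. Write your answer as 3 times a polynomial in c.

The residues treated are {1, 0}, so the missing case is m ≡ 2 (mod 3); write m = 3c+2.
Then (3c+2)^3 + 6(3c+2)^2 + 11(3c+2) + 6 = 27c^3 + 108c^2 + 141c + 60 = 3(9c^3 + 36c^2 + 47c + 20).

3(9c^3 + 36c^2 + 47c + 20)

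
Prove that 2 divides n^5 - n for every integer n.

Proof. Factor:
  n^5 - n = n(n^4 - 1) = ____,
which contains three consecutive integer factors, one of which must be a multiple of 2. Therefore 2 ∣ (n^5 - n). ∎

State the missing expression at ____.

n^4 - 1 = (n^2 - 1)(n^2 + 1), and n^2 - 1 = (n-1)(n+1).
So n(n^4 - 1) = (n - 1)n(n + 1)(n^2 + 1).

(n - 1)n(n + 1)(n^2 + 1)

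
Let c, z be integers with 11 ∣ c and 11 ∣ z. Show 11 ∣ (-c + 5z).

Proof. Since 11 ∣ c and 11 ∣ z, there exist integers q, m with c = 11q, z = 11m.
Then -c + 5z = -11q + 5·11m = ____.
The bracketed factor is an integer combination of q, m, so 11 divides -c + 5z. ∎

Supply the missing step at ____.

11(5m - q)

Each term has a factor of 11: -11q + 5·11m = 11·(5m - q).
Since 5m - q is an integer, 11 ∣ (-c + 5z).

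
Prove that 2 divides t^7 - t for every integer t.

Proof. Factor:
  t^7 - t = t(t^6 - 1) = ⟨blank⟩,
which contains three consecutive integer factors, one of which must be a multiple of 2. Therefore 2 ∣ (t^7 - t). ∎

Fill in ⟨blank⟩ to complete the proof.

t^6 - 1 = (t^2 - 1)(t^4 + t^2 + 1), and t^2 - 1 = (t-1)(t+1).
So t(t^6 - 1) = (t - 1)t(t + 1)(t^4 + t^2 + 1).

(t - 1)t(t + 1)(t^4 + t^2 + 1)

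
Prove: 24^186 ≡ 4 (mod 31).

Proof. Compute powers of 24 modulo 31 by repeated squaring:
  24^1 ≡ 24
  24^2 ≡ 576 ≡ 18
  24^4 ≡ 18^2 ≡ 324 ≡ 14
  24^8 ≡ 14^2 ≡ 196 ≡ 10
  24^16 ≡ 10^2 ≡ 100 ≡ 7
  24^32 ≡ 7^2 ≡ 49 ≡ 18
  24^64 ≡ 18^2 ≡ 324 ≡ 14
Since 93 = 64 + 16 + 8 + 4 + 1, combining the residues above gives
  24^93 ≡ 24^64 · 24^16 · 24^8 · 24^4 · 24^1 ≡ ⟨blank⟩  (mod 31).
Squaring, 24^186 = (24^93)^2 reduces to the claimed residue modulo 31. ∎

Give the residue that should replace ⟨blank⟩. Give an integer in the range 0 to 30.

29

Multiply the listed residues: 14 · 7 · 10 · 14 · 24 = 98 → 980 → 13720 → 329280.
Reducing modulo 31: 329280 = 10621·31 + 29, so 24^93 ≡ 29.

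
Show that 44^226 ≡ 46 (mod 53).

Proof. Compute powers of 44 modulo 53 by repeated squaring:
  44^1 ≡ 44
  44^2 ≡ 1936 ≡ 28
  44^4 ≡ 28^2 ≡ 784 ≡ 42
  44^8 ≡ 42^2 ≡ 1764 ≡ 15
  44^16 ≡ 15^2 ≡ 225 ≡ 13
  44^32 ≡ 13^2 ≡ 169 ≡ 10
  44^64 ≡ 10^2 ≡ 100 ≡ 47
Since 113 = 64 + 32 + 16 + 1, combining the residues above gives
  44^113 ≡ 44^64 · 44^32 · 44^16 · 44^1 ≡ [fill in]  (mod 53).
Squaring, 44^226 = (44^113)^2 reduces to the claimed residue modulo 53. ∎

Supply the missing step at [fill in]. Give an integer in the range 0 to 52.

24

Multiply the listed residues: 47 · 10 · 13 · 44 = 470 → 6110 → 268840.
Reducing modulo 53: 268840 = 5072·53 + 24, so 44^113 ≡ 24.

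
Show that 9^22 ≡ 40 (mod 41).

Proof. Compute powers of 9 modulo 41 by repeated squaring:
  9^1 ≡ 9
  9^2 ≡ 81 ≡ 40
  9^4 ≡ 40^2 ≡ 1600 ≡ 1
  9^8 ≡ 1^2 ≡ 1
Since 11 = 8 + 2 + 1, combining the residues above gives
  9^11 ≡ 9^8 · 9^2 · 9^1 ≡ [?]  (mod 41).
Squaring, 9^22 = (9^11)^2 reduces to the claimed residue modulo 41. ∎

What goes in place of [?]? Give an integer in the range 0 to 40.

9^8 · 9^2 · 9^1 ≡ 1 · 40 · 9 = 360.
360 mod 41 = 32, so 9^11 ≡ 32 (mod 41).

32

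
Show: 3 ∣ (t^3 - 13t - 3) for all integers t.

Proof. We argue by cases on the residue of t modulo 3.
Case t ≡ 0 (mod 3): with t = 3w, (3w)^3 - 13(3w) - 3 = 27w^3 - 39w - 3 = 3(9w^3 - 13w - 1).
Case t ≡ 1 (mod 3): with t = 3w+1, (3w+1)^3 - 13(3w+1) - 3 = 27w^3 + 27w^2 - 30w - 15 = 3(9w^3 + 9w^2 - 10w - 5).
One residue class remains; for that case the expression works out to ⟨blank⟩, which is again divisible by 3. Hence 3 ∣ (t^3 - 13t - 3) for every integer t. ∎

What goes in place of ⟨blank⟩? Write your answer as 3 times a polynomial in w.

3(9w^3 + 18w^2 - w - 7)

Only t ≡ 2 (mod 3) is unaccounted for. Put t = 3w+2:
(3w+2)^3 - 13(3w+2) - 3 expands to 27w^3 + 54w^2 - 3w - 21,
and factoring out 3 leaves 3(9w^3 + 18w^2 - w - 7).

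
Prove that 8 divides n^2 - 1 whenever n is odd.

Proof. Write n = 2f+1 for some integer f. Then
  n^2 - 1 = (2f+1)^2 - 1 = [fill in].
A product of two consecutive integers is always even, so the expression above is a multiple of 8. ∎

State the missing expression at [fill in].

4f(f + 1)

(2f+1)^2 - 1 = 4f^2 + 4f + 1 - 1 = 4f^2 + 4f = 4f(f+1).
Since f and f+1 are consecutive, f(f+1) is even, and 4·(even) is a multiple of 8.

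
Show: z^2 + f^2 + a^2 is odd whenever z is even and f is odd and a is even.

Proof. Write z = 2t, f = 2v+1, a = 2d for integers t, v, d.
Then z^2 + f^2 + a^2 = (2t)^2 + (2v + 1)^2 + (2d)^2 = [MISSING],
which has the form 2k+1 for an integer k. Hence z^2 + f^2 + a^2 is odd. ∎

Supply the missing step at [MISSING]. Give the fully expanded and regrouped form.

Expanding: (2t)^2 + (2v + 1)^2 + (2d)^2 = 4d^2 + 4t^2 + 4v^2 + 4v + 1.
Every term except the constant is even, so this is 2(2d^2 + 2t^2 + 2v^2 + 2v) + 1,
and 2d^2 + 2t^2 + 2v^2 + 2v ∈ ℤ gives the required form.

2(2d^2 + 2t^2 + 2v^2 + 2v) + 1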